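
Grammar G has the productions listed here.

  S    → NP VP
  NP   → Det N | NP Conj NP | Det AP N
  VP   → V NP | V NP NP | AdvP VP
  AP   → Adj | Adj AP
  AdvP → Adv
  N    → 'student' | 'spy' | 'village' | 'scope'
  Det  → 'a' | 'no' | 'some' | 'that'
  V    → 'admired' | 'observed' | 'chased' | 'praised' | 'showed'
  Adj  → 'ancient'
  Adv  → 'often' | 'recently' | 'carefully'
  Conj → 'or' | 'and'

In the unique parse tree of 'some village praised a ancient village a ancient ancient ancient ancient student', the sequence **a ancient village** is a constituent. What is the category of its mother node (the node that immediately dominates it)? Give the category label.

[S [NP [Det some] [N village]] [VP [V praised] [NP [Det a] [AP [Adj ancient]] [N village]] [NP [Det a] [AP [Adj ancient] [AP [Adj ancient] [AP [Adj ancient] [AP [Adj ancient]]]]] [N student]]]]
The span 'a ancient village' is the NP node built by NP → Det AP N.
Its mother is the VP built by VP → V NP NP.

VP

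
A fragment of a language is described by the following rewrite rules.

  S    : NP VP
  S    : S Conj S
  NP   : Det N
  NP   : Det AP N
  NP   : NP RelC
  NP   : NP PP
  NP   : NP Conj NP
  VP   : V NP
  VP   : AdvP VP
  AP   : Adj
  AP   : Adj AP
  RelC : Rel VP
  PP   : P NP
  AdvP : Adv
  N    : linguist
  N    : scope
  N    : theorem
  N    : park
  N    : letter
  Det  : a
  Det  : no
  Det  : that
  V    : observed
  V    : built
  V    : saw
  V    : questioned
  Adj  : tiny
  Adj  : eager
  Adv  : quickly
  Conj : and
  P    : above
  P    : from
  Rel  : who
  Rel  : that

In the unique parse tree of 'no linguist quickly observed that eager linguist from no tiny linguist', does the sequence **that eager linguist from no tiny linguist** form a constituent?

[S [NP [Det no] [N linguist]] [VP [AdvP [Adv quickly]] [VP [V observed] [NP [NP [Det that] [AP [Adj eager]] [N linguist]] [PP [P from] [NP [Det no] [AP [Adj tiny]] [N linguist]]]]]]]
The words 'that eager linguist from no tiny linguist' are exhaustively dominated by a single NP node (built by NP → NP PP), so they form a constituent.

Yes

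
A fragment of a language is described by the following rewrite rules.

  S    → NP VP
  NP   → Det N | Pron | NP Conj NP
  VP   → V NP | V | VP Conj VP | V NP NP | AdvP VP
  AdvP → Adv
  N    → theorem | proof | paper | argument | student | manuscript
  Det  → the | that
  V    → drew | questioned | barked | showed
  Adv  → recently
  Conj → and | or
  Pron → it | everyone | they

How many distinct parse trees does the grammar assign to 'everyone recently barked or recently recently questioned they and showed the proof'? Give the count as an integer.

Two of the 9 distinct bracketings:
[S [NP [Pron everyone]] [VP [VP [AdvP [Adv recently]] [VP [V barked]]] [Conj or] [VP [VP [AdvP [Adv recently]] [VP [AdvP [Adv recently]] [VP [V questioned] [NP [Pron they]]]]] [Conj and] [VP [V showed] [NP [Det the] [N proof]]]]]]
[S [NP [Pron everyone]] [VP [VP [AdvP [Adv recently]] [VP [V barked]]] [Conj or] [VP [AdvP [Adv recently]] [VP [VP [AdvP [Adv recently]] [VP [V questioned] [NP [Pron they]]]] [Conj and] [VP [V showed] [NP [Det the] [N proof]]]]]]]
The trees differ in how a recursive rule is bracketed over the same span.

9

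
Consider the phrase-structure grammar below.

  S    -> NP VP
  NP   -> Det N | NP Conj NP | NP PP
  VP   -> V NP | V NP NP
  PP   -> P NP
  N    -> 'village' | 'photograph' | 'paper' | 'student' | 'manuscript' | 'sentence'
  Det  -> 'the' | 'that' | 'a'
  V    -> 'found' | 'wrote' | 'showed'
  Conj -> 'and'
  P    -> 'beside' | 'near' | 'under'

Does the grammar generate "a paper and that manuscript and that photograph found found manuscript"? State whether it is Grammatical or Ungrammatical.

A V word can never sit immediately before a V word in any string this grammar generates, so the substring 'found found' rules out a derivation.

Ungrammatical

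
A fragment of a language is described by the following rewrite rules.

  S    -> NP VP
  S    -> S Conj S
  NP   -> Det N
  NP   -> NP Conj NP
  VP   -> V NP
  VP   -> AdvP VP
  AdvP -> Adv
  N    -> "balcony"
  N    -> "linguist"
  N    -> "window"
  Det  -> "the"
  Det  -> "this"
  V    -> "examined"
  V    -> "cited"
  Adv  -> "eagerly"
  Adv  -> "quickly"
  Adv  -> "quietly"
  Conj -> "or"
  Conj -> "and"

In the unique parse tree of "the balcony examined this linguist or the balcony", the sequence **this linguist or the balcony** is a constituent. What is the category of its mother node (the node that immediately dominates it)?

S
  NP
    Det: the
    N: balcony
  VP
    V: examined
    NP
      NP
        Det: this
        N: linguist
      Conj: or
      NP
        Det: the
        N: balcony
The span 'this linguist or the balcony' is the NP node built by NP → NP Conj NP.
Its mother is the VP built by VP → V NP.

VP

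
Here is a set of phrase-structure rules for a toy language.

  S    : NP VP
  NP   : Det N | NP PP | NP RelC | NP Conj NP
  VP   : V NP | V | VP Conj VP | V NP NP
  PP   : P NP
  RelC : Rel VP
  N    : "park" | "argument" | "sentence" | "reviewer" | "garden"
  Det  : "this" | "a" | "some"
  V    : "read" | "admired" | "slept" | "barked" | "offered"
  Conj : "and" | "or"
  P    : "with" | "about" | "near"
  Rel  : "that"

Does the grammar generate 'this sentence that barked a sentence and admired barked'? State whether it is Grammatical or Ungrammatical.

S
  NP
    NP
      Det: this
      N: sentence
    RelC
      Rel: that
      VP
        VP
          V: barked
          NP
            Det: a
            N: sentence
        Conj: and
        VP
          V: admired
  VP
    V: barked
Every word is introduced by a lexical rule and the phrasal rules combine the resulting categories into a single S.

Grammatical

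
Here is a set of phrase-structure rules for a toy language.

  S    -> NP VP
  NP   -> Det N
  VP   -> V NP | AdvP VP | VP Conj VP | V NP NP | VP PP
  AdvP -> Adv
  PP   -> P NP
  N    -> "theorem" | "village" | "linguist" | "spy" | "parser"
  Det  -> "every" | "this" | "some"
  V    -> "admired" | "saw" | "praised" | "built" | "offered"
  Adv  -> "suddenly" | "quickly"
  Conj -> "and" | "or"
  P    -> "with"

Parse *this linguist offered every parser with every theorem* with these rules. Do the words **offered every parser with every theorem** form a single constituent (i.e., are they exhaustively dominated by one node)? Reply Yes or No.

Yes

[S [NP [Det this] [N linguist]] [VP [VP [V offered] [NP [Det every] [N parser]]] [PP [P with] [NP [Det every] [N theorem]]]]]
The words 'offered every parser with every theorem' are exhaustively dominated by a single VP node (built by VP → VP PP), so they form a constituent.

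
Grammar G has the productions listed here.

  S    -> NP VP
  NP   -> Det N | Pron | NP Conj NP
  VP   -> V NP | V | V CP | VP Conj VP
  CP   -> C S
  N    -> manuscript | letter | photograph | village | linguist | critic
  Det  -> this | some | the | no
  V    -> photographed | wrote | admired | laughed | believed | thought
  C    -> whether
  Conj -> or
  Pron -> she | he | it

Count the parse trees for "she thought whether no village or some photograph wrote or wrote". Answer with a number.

The two bracketings:
[S [NP [Pron she]] [VP [V thought] [CP [C whether] [S [NP [NP [Det no] [N village]] [Conj or] [NP [Det some] [N photograph]]] [VP [VP [V wrote]] [Conj or] [VP [V wrote]]]]]]]
[S [NP [Pron she]] [VP [VP [V thought] [CP [C whether] [S [NP [NP [Det no] [N village]] [Conj or] [NP [Det some] [N photograph]]] [VP [V wrote]]]]] [Conj or] [VP [V wrote]]]]
The trees differ in how a recursive rule is bracketed over the same span.

2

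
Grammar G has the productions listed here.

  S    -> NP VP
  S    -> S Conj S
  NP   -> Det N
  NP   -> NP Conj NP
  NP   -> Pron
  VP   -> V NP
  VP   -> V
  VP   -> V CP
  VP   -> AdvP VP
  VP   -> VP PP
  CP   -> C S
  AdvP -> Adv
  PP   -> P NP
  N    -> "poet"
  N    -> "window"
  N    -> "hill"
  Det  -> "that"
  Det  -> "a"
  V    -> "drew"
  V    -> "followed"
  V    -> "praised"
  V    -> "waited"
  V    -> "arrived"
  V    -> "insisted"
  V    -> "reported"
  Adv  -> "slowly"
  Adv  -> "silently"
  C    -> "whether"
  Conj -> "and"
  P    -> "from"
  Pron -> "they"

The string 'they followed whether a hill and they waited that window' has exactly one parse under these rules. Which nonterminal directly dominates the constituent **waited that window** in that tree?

[S [NP [Pron they]] [VP [V followed] [CP [C whether] [S [NP [NP [Det a] [N hill]] [Conj and] [NP [Pron they]]] [VP [V waited] [NP [Det that] [N window]]]]]]]
The span 'waited that window' is the VP node built by VP → V NP.
Its mother is the S built by S → NP VP.

S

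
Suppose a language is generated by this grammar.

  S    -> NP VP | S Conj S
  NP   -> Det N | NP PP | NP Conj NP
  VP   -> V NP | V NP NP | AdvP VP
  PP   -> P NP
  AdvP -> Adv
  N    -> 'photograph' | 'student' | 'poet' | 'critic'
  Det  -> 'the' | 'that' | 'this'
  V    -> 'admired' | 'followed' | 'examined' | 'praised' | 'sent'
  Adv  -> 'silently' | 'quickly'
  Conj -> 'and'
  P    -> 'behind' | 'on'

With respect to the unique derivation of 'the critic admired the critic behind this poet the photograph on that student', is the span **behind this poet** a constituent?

Yes

[S [NP [Det the] [N critic]] [VP [V admired] [NP [NP [Det the] [N critic]] [PP [P behind] [NP [Det this] [N poet]]]] [NP [NP [Det the] [N photograph]] [PP [P on] [NP [Det that] [N student]]]]]]
The words 'behind this poet' are exhaustively dominated by a single PP node (built by PP → P NP), so they form a constituent.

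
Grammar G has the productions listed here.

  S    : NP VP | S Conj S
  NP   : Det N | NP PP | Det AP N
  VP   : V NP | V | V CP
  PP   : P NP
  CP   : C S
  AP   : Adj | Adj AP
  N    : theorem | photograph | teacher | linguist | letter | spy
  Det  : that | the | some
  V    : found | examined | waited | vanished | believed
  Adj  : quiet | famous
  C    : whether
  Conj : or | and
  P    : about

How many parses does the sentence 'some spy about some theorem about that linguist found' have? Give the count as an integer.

2

The two bracketings:
[S [NP [NP [Det some] [N spy]] [PP [P about] [NP [NP [Det some] [N theorem]] [PP [P about] [NP [Det that] [N linguist]]]]]] [VP [V found]]]
[S [NP [NP [NP [Det some] [N spy]] [PP [P about] [NP [Det some] [N theorem]]]] [PP [P about] [NP [Det that] [N linguist]]]] [VP [V found]]]
The trees differ in how a recursive rule is bracketed over the same span.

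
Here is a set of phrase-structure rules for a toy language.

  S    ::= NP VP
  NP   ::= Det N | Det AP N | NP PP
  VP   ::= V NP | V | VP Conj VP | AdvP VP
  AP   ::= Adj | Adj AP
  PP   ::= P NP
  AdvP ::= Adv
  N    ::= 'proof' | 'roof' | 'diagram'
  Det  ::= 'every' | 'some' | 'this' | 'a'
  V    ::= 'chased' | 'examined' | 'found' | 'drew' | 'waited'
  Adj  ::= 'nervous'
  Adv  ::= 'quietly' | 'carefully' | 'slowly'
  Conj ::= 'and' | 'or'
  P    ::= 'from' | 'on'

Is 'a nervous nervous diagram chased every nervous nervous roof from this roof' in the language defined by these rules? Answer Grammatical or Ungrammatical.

S
  NP
    Det: a
    AP
      Adj: nervous
      AP
        Adj: nervous
    N: diagram
  VP
    V: chased
    NP
      NP
        Det: every
        AP
          Adj: nervous
          AP
            Adj: nervous
        N: roof
      PP
        P: from
        NP
          Det: this
          N: roof
Every word is introduced by a lexical rule and the phrasal rules combine the resulting categories into a single S.

Grammatical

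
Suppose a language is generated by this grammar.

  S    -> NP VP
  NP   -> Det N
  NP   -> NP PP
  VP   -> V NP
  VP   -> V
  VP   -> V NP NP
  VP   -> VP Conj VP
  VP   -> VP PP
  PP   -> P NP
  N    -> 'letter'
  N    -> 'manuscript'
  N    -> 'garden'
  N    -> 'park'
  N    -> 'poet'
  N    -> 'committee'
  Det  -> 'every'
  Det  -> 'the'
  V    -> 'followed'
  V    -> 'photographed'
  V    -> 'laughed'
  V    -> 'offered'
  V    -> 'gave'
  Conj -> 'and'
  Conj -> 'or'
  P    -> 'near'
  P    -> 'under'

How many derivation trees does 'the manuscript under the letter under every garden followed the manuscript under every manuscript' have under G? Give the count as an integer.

4

Two of the 4 distinct bracketings:
[S [NP [NP [Det the] [N manuscript]] [PP [P under] [NP [NP [Det the] [N letter]] [PP [P under] [NP [Det every] [N garden]]]]]] [VP [V followed] [NP [NP [Det the] [N manuscript]] [PP [P under] [NP [Det every] [N manuscript]]]]]]
[S [NP [NP [Det the] [N manuscript]] [PP [P under] [NP [NP [Det the] [N letter]] [PP [P under] [NP [Det every] [N garden]]]]]] [VP [VP [V followed] [NP [Det the] [N manuscript]]] [PP [P under] [NP [Det every] [N manuscript]]]]]
The difference turns on whether VP → VP PP is used at the relevant span, versus an alternative expansion of VP.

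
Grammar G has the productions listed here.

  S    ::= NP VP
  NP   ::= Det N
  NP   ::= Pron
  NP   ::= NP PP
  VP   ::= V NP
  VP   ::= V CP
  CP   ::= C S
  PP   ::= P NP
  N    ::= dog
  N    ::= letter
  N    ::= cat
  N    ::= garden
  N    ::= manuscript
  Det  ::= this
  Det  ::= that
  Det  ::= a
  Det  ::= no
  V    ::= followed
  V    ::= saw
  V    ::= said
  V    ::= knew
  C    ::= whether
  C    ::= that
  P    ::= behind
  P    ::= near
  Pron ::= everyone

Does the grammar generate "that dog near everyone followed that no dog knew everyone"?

Grammatical

[S [NP [NP [Det that] [N dog]] [PP [P near] [NP [Pron everyone]]]] [VP [V followed] [CP [C that] [S [NP [Det no] [N dog]] [VP [V knew] [NP [Pron everyone]]]]]]]
Each bracket corresponds to one application of a listed rule, so the string is derivable from S.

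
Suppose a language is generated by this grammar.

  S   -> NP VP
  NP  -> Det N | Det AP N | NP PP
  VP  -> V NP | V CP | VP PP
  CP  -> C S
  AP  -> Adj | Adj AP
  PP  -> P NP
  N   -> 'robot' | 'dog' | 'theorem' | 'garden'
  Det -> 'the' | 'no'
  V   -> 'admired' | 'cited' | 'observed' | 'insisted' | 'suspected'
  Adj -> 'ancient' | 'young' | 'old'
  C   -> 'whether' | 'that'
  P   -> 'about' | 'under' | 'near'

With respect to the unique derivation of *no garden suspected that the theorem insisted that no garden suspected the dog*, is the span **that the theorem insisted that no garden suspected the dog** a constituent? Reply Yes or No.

Yes

[S [NP [Det no] [N garden]] [VP [V suspected] [CP [C that] [S [NP [Det the] [N theorem]] [VP [V insisted] [CP [C that] [S [NP [Det no] [N garden]] [VP [V suspected] [NP [Det the] [N dog]]]]]]]]]]
The words 'that the theorem insisted that no garden suspected the dog' are exhaustively dominated by a single CP node (built by CP → C S), so they form a constituent.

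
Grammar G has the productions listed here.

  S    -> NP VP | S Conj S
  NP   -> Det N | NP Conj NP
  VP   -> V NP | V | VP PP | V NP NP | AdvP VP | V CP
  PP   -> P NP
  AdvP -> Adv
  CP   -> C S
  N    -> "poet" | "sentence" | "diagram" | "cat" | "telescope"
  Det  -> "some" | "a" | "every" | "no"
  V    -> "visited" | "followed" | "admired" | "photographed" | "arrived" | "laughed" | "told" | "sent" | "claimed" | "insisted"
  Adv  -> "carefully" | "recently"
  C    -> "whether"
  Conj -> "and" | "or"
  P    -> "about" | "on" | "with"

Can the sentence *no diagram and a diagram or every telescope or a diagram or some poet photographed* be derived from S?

Grammatical

[S [NP [NP [Det no] [N diagram]] [Conj and] [NP [NP [Det a] [N diagram]] [Conj or] [NP [NP [Det every] [N telescope]] [Conj or] [NP [NP [Det a] [N diagram]] [Conj or] [NP [Det some] [N poet]]]]]] [VP [V photographed]]]
Each bracket corresponds to one application of a listed rule, so the string is derivable from S.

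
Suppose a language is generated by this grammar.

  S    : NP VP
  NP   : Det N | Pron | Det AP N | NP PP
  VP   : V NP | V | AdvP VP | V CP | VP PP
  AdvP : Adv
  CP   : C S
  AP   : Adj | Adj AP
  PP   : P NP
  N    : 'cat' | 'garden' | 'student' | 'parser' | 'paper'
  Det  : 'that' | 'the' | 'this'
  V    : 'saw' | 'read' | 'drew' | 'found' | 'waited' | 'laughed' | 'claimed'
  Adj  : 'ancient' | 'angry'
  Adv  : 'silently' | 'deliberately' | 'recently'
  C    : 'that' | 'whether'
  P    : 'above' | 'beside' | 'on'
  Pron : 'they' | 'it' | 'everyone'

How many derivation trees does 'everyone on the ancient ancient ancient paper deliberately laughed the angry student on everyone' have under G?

3

Two of the 3 distinct bracketings:
[S [NP [NP [Pron everyone]] [PP [P on] [NP [Det the] [AP [Adj ancient] [AP [Adj ancient] [AP [Adj ancient]]]] [N paper]]]] [VP [AdvP [Adv deliberately]] [VP [V laughed] [NP [NP [Det the] [AP [Adj angry]] [N student]] [PP [P on] [NP [Pron everyone]]]]]]]
[S [NP [NP [Pron everyone]] [PP [P on] [NP [Det the] [AP [Adj ancient] [AP [Adj ancient] [AP [Adj ancient]]]] [N paper]]]] [VP [AdvP [Adv deliberately]] [VP [VP [V laughed] [NP [Det the] [AP [Adj angry]] [N student]]] [PP [P on] [NP [Pron everyone]]]]]]
The difference turns on whether VP → VP PP is used at the relevant span, versus an alternative expansion of VP.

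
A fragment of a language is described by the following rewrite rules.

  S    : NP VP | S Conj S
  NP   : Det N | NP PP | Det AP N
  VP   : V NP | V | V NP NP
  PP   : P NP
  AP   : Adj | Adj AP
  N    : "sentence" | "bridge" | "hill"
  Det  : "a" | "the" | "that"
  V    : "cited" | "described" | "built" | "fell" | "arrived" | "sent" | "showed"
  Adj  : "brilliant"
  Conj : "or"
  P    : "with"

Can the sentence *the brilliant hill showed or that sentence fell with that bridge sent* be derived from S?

Ungrammatical

A V word can never sit immediately before a P word in any string this grammar generates, so the substring 'fell with' rules out a derivation.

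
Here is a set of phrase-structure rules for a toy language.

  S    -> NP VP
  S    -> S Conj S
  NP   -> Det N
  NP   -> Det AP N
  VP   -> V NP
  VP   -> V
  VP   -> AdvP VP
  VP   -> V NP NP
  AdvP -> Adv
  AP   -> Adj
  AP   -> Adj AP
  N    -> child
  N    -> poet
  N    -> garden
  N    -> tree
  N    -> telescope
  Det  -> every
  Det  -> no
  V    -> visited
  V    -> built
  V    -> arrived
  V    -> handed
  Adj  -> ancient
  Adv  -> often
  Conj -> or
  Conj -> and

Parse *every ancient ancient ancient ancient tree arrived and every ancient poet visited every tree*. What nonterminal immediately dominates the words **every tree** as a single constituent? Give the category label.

NP

S
  S
    NP
      Det: every
      AP
        Adj: ancient
        AP
          Adj: ancient
          AP
            Adj: ancient
            AP
              Adj: ancient
      N: tree
    VP
      V: arrived
  Conj: and
  S
    NP
      Det: every
      AP
        Adj: ancient
      N: poet
    VP
      V: visited
      NP
        Det: every
        N: tree
The span 'every tree' is the NP node built by NP → Det N.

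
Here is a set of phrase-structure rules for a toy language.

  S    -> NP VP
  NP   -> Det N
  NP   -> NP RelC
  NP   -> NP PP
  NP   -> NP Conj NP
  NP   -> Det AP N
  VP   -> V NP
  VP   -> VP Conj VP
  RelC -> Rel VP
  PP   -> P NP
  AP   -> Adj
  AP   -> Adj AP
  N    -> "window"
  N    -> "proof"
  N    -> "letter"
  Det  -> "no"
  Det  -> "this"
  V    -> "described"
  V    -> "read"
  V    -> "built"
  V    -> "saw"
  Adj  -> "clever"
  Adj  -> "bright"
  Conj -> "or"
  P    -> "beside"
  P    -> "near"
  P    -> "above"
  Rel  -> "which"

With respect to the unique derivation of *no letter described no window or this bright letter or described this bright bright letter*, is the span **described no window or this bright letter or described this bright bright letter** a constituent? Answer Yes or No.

Yes

[S [NP [Det no] [N letter]] [VP [VP [V described] [NP [NP [Det no] [N window]] [Conj or] [NP [Det this] [AP [Adj bright]] [N letter]]]] [Conj or] [VP [V described] [NP [Det this] [AP [Adj bright] [AP [Adj bright]]] [N letter]]]]]
The words 'described no window or this bright letter or described this bright bright letter' are exhaustively dominated by a single VP node (built by VP → VP Conj VP), so they form a constituent.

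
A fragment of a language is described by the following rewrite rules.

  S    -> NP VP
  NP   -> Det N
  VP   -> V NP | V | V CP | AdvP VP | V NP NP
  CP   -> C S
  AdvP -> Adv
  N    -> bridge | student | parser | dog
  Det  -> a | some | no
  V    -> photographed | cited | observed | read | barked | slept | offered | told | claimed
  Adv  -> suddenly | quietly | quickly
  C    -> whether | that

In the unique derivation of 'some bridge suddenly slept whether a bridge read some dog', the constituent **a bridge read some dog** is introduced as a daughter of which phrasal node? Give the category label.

S
  NP
    Det: some
    N: bridge
  VP
    AdvP
      Adv: suddenly
    VP
      V: slept
      CP
        C: whether
        S
          NP
            Det: a
            N: bridge
          VP
            V: read
            NP
              Det: some
              N: dog
The span 'a bridge read some dog' is the S node built by S → NP VP.
Its mother is the CP built by CP → C S.

CP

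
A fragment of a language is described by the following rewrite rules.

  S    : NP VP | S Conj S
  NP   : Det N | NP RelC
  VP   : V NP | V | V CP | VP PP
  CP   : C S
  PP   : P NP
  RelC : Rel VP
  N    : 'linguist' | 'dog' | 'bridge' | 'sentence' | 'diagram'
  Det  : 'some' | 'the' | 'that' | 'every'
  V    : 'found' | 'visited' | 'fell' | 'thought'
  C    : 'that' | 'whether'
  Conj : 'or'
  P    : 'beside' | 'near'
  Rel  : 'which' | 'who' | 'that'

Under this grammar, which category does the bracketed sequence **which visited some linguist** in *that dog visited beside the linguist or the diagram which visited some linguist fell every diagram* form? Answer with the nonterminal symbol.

[S [S [NP [Det that] [N dog]] [VP [VP [V visited]] [PP [P beside] [NP [Det the] [N linguist]]]]] [Conj or] [S [NP [NP [Det the] [N diagram]] [RelC [Rel which] [VP [V visited] [NP [Det some] [N linguist]]]]] [VP [V fell] [NP [Det every] [N diagram]]]]]
The span 'which visited some linguist' is the RelC node built by RelC → Rel VP.

RelC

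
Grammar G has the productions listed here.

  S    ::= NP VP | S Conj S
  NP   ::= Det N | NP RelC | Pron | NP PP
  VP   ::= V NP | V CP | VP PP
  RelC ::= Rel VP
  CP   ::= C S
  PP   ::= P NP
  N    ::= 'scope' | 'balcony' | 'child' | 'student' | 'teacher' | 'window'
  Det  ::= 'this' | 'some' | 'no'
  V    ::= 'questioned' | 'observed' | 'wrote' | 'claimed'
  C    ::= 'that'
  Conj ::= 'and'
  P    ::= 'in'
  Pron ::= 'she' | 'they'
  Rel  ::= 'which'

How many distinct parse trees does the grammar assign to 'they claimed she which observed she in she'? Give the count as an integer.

Two of the 4 distinct bracketings:
[S [NP [Pron they]] [VP [V claimed] [NP [NP [Pron she]] [RelC [Rel which] [VP [V observed] [NP [NP [Pron she]] [PP [P in] [NP [Pron she]]]]]]]]]
[S [NP [Pron they]] [VP [V claimed] [NP [NP [Pron she]] [RelC [Rel which] [VP [VP [V observed] [NP [Pron she]]] [PP [P in] [NP [Pron she]]]]]]]]
The difference turns on whether NP → NP PP is used at the relevant span, versus an alternative expansion of NP.

4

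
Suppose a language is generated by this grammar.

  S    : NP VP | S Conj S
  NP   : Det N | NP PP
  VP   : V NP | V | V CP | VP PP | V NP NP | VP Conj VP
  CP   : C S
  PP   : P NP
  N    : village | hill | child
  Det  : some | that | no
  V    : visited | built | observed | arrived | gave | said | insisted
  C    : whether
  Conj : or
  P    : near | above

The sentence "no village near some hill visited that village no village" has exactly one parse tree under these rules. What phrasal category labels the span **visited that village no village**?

[S [NP [NP [Det no] [N village]] [PP [P near] [NP [Det some] [N hill]]]] [VP [V visited] [NP [Det that] [N village]] [NP [Det no] [N village]]]]
The span 'visited that village no village' is the VP node built by VP → V NP NP.

VP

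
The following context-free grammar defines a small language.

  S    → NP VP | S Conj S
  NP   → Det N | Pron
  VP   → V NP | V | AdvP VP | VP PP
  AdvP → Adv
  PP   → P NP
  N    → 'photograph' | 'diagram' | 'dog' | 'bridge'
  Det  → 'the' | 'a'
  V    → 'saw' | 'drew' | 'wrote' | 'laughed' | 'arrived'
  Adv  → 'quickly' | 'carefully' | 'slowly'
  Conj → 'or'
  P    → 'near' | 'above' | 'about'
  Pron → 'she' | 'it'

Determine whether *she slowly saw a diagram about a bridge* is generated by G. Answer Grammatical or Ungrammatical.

Grammatical

[S [NP [Pron she]] [VP [AdvP [Adv slowly]] [VP [VP [V saw] [NP [Det a] [N diagram]]] [PP [P about] [NP [Det a] [N bridge]]]]]]
Each bracket corresponds to one application of a listed rule, so the string is derivable from S.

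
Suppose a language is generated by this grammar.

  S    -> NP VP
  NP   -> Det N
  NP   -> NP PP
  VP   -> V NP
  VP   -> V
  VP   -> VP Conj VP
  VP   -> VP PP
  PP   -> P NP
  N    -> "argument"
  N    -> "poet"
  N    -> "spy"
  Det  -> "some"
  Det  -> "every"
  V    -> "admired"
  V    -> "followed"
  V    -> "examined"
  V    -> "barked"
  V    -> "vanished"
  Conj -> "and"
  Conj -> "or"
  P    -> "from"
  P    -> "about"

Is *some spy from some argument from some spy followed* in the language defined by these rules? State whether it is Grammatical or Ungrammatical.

S
  NP
    NP
      Det: some
      N: spy
    PP
      P: from
      NP
        NP
          Det: some
          N: argument
        PP
          P: from
          NP
            Det: some
            N: spy
  VP
    V: followed
Every word is introduced by a lexical rule and the phrasal rules combine the resulting categories into a single S.

Grammatical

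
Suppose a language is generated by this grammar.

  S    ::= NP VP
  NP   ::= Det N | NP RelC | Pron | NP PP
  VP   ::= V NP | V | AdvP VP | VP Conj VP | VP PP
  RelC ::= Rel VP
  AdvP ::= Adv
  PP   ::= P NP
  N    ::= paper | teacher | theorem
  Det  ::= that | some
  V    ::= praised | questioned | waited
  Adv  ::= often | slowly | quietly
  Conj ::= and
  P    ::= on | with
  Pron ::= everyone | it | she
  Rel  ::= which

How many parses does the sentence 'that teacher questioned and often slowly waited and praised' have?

Two of the 4 distinct bracketings:
[S [NP [Det that] [N teacher]] [VP [VP [V questioned]] [Conj and] [VP [AdvP [Adv often]] [VP [AdvP [Adv slowly]] [VP [VP [V waited]] [Conj and] [VP [V praised]]]]]]]
[S [NP [Det that] [N teacher]] [VP [VP [V questioned]] [Conj and] [VP [AdvP [Adv often]] [VP [VP [AdvP [Adv slowly]] [VP [V waited]]] [Conj and] [VP [V praised]]]]]]
The trees differ in how a recursive rule is bracketed over the same span.

4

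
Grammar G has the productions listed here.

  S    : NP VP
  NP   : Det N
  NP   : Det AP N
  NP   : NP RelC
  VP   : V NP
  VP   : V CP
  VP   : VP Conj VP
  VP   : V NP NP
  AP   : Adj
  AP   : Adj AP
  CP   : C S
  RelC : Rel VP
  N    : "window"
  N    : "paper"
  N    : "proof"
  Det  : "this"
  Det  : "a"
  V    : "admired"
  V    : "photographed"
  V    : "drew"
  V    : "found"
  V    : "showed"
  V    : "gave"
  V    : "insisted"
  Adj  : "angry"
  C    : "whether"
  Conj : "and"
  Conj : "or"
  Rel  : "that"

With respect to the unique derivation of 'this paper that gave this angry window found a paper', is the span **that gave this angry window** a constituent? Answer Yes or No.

[S [NP [NP [Det this] [N paper]] [RelC [Rel that] [VP [V gave] [NP [Det this] [AP [Adj angry]] [N window]]]]] [VP [V found] [NP [Det a] [N paper]]]]
The words 'that gave this angry window' are exhaustively dominated by a single RelC node (built by RelC → Rel VP), so they form a constituent.

Yes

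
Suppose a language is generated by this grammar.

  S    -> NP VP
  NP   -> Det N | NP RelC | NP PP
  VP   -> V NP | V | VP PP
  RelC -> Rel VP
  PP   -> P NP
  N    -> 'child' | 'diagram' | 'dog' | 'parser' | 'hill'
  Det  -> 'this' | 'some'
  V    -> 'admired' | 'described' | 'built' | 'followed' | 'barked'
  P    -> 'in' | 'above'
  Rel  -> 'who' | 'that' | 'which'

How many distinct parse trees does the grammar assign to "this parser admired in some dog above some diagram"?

The two bracketings:
[S [NP [Det this] [N parser]] [VP [VP [V admired]] [PP [P in] [NP [NP [Det some] [N dog]] [PP [P above] [NP [Det some] [N diagram]]]]]]]
[S [NP [Det this] [N parser]] [VP [VP [VP [V admired]] [PP [P in] [NP [Det some] [N dog]]]] [PP [P above] [NP [Det some] [N diagram]]]]]
The difference turns on whether NP → NP PP is used at the relevant span, versus an alternative expansion of NP.

2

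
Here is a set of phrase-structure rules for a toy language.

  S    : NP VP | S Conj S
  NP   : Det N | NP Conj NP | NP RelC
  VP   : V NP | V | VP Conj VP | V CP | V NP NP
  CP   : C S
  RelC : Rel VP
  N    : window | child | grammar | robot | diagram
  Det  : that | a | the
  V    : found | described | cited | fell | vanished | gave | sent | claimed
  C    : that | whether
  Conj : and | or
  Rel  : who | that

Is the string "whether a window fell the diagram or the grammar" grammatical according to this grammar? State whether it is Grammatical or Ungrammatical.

For S → NP VP, no prefix of the string parses as an NP. The alternative S rule S → S Conj S likewise has no satisfying split.

Ungrammatical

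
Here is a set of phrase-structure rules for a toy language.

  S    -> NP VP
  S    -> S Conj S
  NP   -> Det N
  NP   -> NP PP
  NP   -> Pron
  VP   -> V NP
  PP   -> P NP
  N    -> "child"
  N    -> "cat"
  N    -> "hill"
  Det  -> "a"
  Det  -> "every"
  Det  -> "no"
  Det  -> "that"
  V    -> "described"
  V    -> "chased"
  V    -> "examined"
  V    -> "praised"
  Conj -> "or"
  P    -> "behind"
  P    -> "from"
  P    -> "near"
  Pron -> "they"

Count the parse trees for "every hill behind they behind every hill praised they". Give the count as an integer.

The two bracketings:
[S [NP [NP [Det every] [N hill]] [PP [P behind] [NP [NP [Pron they]] [PP [P behind] [NP [Det every] [N hill]]]]]] [VP [V praised] [NP [Pron they]]]]
[S [NP [NP [NP [Det every] [N hill]] [PP [P behind] [NP [Pron they]]]] [PP [P behind] [NP [Det every] [N hill]]]] [VP [V praised] [NP [Pron they]]]]
The trees differ in how a recursive rule is bracketed over the same span.

2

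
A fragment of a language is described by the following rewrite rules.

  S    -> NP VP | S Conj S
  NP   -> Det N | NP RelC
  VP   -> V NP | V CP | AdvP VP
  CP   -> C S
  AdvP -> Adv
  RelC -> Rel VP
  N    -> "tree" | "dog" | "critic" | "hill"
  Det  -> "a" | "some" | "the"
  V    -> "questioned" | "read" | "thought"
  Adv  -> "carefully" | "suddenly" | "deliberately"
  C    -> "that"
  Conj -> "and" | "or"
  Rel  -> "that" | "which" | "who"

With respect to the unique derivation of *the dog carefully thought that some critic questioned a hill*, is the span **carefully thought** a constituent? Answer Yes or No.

No

[S [NP [Det the] [N dog]] [VP [AdvP [Adv carefully]] [VP [V thought] [CP [C that] [S [NP [Det some] [N critic]] [VP [V questioned] [NP [Det a] [N hill]]]]]]]]
The smallest constituent containing 'carefully thought' is the VP spanning 'carefully thought that some critic questioned a hill'; no single node in the tree dominates exactly the given words.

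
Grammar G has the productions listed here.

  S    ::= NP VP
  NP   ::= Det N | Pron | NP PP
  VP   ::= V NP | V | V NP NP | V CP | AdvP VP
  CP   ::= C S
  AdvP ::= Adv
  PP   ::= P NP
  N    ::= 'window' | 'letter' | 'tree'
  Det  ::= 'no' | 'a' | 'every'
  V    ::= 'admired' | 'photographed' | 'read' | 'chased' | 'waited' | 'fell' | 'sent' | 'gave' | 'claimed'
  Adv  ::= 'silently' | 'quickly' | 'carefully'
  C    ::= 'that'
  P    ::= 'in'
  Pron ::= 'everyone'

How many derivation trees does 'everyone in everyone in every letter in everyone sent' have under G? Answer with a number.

5

Two of the 5 distinct bracketings:
[S [NP [NP [Pron everyone]] [PP [P in] [NP [NP [Pron everyone]] [PP [P in] [NP [NP [Det every] [N letter]] [PP [P in] [NP [Pron everyone]]]]]]]] [VP [V sent]]]
[S [NP [NP [Pron everyone]] [PP [P in] [NP [NP [NP [Pron everyone]] [PP [P in] [NP [Det every] [N letter]]]] [PP [P in] [NP [Pron everyone]]]]]] [VP [V sent]]]
The trees differ in how a recursive rule is bracketed over the same span.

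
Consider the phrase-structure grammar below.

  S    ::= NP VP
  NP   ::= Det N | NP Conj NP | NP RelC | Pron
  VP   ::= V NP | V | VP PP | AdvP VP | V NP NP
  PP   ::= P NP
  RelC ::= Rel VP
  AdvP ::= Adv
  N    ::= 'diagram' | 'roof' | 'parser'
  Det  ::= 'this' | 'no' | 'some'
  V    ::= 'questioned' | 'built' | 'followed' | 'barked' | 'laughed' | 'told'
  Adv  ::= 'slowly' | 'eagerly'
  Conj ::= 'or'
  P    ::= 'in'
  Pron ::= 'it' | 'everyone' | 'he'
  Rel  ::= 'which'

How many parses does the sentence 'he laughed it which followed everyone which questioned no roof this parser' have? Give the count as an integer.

7

Two of the 7 distinct bracketings:
[S [NP [Pron he]] [VP [V laughed] [NP [NP [Pron it]] [RelC [Rel which] [VP [V followed] [NP [NP [Pron everyone]] [RelC [Rel which] [VP [V questioned] [NP [Det no] [N roof]] [NP [Det this] [N parser]]]]]]]]]]
[S [NP [Pron he]] [VP [V laughed] [NP [NP [Pron it]] [RelC [Rel which] [VP [V followed] [NP [NP [Pron everyone]] [RelC [Rel which] [VP [V questioned] [NP [Det no] [N roof]]]]] [NP [Det this] [N parser]]]]]]]
The trees differ in how a recursive rule is bracketed over the same span.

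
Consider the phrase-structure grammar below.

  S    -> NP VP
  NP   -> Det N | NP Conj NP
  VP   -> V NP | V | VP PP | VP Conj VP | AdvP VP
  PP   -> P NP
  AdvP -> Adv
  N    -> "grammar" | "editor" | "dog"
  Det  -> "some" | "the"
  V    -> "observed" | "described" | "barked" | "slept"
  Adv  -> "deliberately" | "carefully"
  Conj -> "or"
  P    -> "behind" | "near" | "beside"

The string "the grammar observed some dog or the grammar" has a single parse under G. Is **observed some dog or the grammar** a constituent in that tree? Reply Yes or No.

[S [NP [Det the] [N grammar]] [VP [V observed] [NP [NP [Det some] [N dog]] [Conj or] [NP [Det the] [N grammar]]]]]
The words 'observed some dog or the grammar' are exhaustively dominated by a single VP node (built by VP → V NP), so they form a constituent.

Yes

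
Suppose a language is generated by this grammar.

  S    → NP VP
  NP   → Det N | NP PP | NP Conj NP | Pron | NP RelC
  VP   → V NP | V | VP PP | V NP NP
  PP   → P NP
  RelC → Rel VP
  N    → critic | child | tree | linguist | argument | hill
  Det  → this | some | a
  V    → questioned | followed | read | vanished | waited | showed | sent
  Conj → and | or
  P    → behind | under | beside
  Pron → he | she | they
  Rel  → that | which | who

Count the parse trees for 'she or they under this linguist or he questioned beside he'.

5

Two of the 5 distinct bracketings:
[S [NP [NP [NP [Pron she]] [Conj or] [NP [Pron they]]] [PP [P under] [NP [NP [Det this] [N linguist]] [Conj or] [NP [Pron he]]]]] [VP [VP [V questioned]] [PP [P beside] [NP [Pron he]]]]]
[S [NP [NP [Pron she]] [Conj or] [NP [NP [Pron they]] [PP [P under] [NP [NP [Det this] [N linguist]] [Conj or] [NP [Pron he]]]]]] [VP [VP [V questioned]] [PP [P beside] [NP [Pron he]]]]]
The trees differ in how a recursive rule is bracketed over the same span.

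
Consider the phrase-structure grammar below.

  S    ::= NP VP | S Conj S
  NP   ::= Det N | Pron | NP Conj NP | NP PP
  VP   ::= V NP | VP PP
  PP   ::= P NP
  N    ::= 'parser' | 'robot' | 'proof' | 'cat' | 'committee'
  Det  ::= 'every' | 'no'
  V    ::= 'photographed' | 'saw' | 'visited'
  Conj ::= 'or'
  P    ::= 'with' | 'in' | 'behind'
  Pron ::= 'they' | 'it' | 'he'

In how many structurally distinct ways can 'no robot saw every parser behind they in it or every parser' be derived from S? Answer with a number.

9

Two of the 9 distinct bracketings:
[S [NP [Det no] [N robot]] [VP [V saw] [NP [NP [NP [Det every] [N parser]] [PP [P behind] [NP [NP [Pron they]] [PP [P in] [NP [Pron it]]]]]] [Conj or] [NP [Det every] [N parser]]]]]
[S [NP [Det no] [N robot]] [VP [V saw] [NP [NP [NP [NP [Det every] [N parser]] [PP [P behind] [NP [Pron they]]]] [PP [P in] [NP [Pron it]]]] [Conj or] [NP [Det every] [N parser]]]]]
The trees differ in how a recursive rule is bracketed over the same span.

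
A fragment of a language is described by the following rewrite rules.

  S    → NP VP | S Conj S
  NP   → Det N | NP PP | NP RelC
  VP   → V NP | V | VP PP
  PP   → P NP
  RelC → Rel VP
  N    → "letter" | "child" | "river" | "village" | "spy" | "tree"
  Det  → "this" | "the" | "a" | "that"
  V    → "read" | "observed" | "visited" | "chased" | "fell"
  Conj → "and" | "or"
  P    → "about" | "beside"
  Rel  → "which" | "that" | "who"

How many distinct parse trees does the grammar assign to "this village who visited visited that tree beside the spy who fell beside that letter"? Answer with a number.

Two of the 10 distinct bracketings:
[S [NP [NP [Det this] [N village]] [RelC [Rel who] [VP [V visited]]]] [VP [V visited] [NP [NP [Det that] [N tree]] [PP [P beside] [NP [NP [NP [Det the] [N spy]] [RelC [Rel who] [VP [V fell]]]] [PP [P beside] [NP [Det that] [N letter]]]]]]]]
[S [NP [NP [Det this] [N village]] [RelC [Rel who] [VP [V visited]]]] [VP [V visited] [NP [NP [Det that] [N tree]] [PP [P beside] [NP [NP [Det the] [N spy]] [RelC [Rel who] [VP [VP [V fell]] [PP [P beside] [NP [Det that] [N letter]]]]]]]]]]
The difference turns on whether VP → VP PP is used at the relevant span, versus an alternative expansion of VP.

10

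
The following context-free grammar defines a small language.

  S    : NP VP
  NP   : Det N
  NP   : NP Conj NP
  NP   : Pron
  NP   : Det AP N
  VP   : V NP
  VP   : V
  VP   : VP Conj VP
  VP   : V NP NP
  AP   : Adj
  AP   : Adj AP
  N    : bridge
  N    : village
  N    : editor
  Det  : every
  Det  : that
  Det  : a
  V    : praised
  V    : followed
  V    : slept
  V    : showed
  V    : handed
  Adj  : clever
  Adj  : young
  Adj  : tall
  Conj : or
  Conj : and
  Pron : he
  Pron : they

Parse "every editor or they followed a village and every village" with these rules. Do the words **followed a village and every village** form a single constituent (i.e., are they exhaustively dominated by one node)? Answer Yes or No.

Yes

[S [NP [NP [Det every] [N editor]] [Conj or] [NP [Pron they]]] [VP [V followed] [NP [NP [Det a] [N village]] [Conj and] [NP [Det every] [N village]]]]]
The words 'followed a village and every village' are exhaustively dominated by a single VP node (built by VP → V NP), so they form a constituent.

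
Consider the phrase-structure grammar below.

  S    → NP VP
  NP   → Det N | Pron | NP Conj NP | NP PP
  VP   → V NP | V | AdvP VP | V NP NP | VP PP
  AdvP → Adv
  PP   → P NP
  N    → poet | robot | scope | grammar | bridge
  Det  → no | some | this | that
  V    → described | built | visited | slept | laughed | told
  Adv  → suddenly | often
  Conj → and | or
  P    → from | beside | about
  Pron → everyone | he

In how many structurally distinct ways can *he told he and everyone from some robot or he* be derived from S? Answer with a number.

Two of the 6 distinct bracketings:
[S [NP [Pron he]] [VP [V told] [NP [NP [Pron he]] [Conj and] [NP [NP [NP [Pron everyone]] [PP [P from] [NP [Det some] [N robot]]]] [Conj or] [NP [Pron he]]]]]]
[S [NP [Pron he]] [VP [V told] [NP [NP [Pron he]] [Conj and] [NP [NP [Pron everyone]] [PP [P from] [NP [NP [Det some] [N robot]] [Conj or] [NP [Pron he]]]]]]]]
The trees differ in how a recursive rule is bracketed over the same span.

6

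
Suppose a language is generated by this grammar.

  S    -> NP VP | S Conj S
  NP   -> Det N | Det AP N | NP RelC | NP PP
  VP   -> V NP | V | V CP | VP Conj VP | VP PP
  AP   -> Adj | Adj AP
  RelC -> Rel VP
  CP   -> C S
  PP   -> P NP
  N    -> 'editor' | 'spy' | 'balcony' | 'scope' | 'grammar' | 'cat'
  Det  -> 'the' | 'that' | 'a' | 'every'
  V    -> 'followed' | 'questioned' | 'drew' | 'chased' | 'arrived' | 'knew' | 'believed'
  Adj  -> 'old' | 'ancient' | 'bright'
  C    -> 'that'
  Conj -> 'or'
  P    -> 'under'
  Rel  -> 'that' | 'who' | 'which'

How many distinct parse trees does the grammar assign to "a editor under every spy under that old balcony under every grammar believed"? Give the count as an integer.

5

Two of the 5 distinct bracketings:
[S [NP [NP [Det a] [N editor]] [PP [P under] [NP [NP [Det every] [N spy]] [PP [P under] [NP [NP [Det that] [AP [Adj old]] [N balcony]] [PP [P under] [NP [Det every] [N grammar]]]]]]]] [VP [V believed]]]
[S [NP [NP [Det a] [N editor]] [PP [P under] [NP [NP [NP [Det every] [N spy]] [PP [P under] [NP [Det that] [AP [Adj old]] [N balcony]]]] [PP [P under] [NP [Det every] [N grammar]]]]]] [VP [V believed]]]
The trees differ in how a recursive rule is bracketed over the same span.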